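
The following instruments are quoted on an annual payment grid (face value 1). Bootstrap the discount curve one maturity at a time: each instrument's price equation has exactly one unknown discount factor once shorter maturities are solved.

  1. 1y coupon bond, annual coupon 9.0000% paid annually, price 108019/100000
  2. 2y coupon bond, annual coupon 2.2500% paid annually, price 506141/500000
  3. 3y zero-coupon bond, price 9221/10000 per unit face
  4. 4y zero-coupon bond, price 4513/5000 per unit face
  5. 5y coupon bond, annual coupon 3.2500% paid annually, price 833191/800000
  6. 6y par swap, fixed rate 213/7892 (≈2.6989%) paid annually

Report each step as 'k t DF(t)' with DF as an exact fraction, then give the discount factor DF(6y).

1 1 991/1000
2 2 4841/5000
3 3 9221/10000
4 4 4513/5000
5 5 556/625
6 6 8509/10000
DF(6y) = 8509/10000 ≈ 0.850900

step 1 [1y] bond c/1=9/100: DF=(108019/100000 − 9/100·(0))/(1+9/100) = 991/1000 ≈ 0.991000
step 2 [2y] bond c/1=9/400: DF=(506141/500000 − 9/400·(0.991000))/(1+9/400) = 4841/5000 ≈ 0.968200
step 3 [3y] zero: DF = P = 9221/10000 ≈ 0.922100
step 4 [4y] zero: DF = P = 4513/5000 ≈ 0.902600
step 5 [5y] bond c/1=13/400: DF=(833191/800000 − 13/400·(0.991000+0.968200+0.922100+0.902600))/(1+13/400) = 556/625 ≈ 0.889600
step 6 [6y] swap r/1=213/7892: DF=(1 − 213/7892·(0.991000+0.968200+0.922100+0.902600+0.889600))/(1+213/7892) = 8509/10000 ≈ 0.850900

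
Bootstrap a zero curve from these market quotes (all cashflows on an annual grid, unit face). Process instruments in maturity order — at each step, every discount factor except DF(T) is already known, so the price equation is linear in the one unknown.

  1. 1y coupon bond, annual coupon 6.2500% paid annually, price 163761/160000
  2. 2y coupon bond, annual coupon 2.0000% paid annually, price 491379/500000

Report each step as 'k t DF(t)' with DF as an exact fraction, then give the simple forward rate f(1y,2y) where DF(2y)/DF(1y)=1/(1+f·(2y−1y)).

1 1 9633/10000
2 2 4723/5000
f(1y,2y) = ((9633/10000)/(4723/5000) − 1)/(1) = 187/9446 ≈ 1.9797%

step 1 [1y] bond c/1=1/16: DF=(163761/160000 − 1/16·(0))/(1+1/16) = 9633/10000 ≈ 0.963300
step 2 [2y] bond c/1=1/50: DF=(491379/500000 − 1/50·(0.963300))/(1+1/50) = 4723/5000 ≈ 0.944600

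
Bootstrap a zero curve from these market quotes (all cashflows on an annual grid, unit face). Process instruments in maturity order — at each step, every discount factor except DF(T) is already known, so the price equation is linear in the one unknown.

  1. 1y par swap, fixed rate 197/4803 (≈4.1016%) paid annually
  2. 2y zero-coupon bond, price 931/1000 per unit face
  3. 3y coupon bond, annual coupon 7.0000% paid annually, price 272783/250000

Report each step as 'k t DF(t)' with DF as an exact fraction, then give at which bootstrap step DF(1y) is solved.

1 1 4803/5000
2 2 931/1000
3 3 112/125
DF(1y) is solved at step 1

step 1 [1y] swap r/1=197/4803: DF=(1 − 197/4803·(0))/(1+197/4803) = 4803/5000 ≈ 0.960600
step 2 [2y] zero: DF = P = 931/1000 ≈ 0.931000
step 3 [3y] bond c/1=7/100: DF=(272783/250000 − 7/100·(0.960600+0.931000))/(1+7/100) = 112/125 ≈ 0.896000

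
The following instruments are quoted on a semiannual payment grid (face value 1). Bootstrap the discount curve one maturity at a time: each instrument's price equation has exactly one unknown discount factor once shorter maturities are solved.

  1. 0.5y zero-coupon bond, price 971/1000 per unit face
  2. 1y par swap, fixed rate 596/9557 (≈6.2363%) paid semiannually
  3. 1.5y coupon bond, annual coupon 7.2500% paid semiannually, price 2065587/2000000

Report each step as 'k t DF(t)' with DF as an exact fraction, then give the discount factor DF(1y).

1 1/2 971/1000
2 1 2351/2500
3 3/2 4649/5000
DF(1y) = 2351/2500 ≈ 0.940400

step 1 [0.5y] zero: DF = P = 971/1000 ≈ 0.971000
step 2 [1y] swap r/2=298/9557: DF=(1 − 298/9557·(0.971000))/(1+298/9557) = 2351/2500 ≈ 0.940400
step 3 [1.5y] bond c/2=29/800: DF=(2065587/2000000 − 29/800·(0.971000+0.940400))/(1+29/800) = 4649/5000 ≈ 0.929800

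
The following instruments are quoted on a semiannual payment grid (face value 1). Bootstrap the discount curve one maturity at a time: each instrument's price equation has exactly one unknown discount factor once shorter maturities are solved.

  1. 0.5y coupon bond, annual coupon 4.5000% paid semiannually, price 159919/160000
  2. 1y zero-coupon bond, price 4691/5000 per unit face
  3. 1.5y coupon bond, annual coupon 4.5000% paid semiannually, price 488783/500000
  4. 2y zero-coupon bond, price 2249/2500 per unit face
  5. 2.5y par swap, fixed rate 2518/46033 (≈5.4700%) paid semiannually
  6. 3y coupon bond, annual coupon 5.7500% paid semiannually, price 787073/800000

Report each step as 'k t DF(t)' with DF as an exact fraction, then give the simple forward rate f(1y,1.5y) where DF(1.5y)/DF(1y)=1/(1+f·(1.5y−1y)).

1 1/2 391/400
2 1 4691/5000
3 3/2 9139/10000
4 2 2249/2500
5 5/2 8741/10000
6 3 8277/10000
f(1y,1.5y) = ((4691/5000)/(9139/10000) − 1)/(1/2) = 486/9139 ≈ 5.3179%

step 1 [0.5y] bond c/2=9/400: DF=(159919/160000 − 9/400·(0))/(1+9/400) = 391/400 ≈ 0.977500
step 2 [1y] zero: DF = P = 4691/5000 ≈ 0.938200
step 3 [1.5y] bond c/2=9/400: DF=(488783/500000 − 9/400·(0.977500+0.938200))/(1+9/400) = 9139/10000 ≈ 0.913900
step 4 [2y] zero: DF = P = 2249/2500 ≈ 0.899600
step 5 [2.5y] swap r/2=1259/46033: DF=(1 − 1259/46033·(0.977500+0.938200+0.913900+0.899600))/(1+1259/46033) = 8741/10000 ≈ 0.874100
step 6 [3y] bond c/2=23/800: DF=(787073/800000 − 23/800·(0.977500+0.938200+0.913900+0.899600+0.874100))/(1+23/800) = 8277/10000 ≈ 0.827700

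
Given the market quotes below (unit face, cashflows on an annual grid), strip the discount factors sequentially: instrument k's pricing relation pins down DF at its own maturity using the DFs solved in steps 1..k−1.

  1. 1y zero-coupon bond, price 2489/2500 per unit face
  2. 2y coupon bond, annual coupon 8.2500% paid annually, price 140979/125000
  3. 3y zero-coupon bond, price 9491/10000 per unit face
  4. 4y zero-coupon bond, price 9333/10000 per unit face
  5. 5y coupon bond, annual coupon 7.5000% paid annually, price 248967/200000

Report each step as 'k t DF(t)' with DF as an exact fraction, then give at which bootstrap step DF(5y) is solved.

1 1 2489/2500
2 2 483/500
3 3 9491/10000
4 4 9333/10000
5 5 4449/5000
DF(5y) is solved at step 5

step 1 [1y] zero: DF = P = 2489/2500 ≈ 0.995600
step 2 [2y] bond c/1=33/400: DF=(140979/125000 − 33/400·(0.995600))/(1+33/400) = 483/500 ≈ 0.966000
step 3 [3y] zero: DF = P = 9491/10000 ≈ 0.949100
step 4 [4y] zero: DF = P = 9333/10000 ≈ 0.933300
step 5 [5y] bond c/1=3/40: DF=(248967/200000 − 3/40·(0.995600+0.966000+0.949100+0.933300))/(1+3/40) = 4449/5000 ≈ 0.889800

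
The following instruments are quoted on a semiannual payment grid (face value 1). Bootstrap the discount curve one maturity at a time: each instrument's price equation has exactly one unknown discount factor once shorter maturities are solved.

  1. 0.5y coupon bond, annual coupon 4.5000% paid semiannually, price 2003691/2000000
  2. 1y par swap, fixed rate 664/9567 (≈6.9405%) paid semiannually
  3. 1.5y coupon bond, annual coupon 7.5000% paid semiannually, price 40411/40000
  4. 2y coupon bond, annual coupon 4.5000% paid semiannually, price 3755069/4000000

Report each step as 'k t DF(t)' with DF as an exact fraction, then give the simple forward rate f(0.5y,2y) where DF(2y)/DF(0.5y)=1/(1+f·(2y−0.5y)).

step 1 [0.5y] bond c/2=9/400: DF=(2003691/2000000 − 9/400·(0))/(1+9/400) = 4899/5000 ≈ 0.979800
step 2 [1y] swap r/2=332/9567: DF=(1 − 332/9567·(0.979800))/(1+332/9567) = 1167/1250 ≈ 0.933600
step 3 [1.5y] bond c/2=3/80: DF=(40411/40000 − 3/80·(0.979800+0.933600))/(1+3/80) = 4523/5000 ≈ 0.904600
step 4 [2y] bond c/2=9/400: DF=(3755069/4000000 − 9/400·(0.979800+0.933600+0.904600))/(1+9/400) = 8561/10000 ≈ 0.856100

1 1/2 4899/5000
2 1 1167/1250
3 3/2 4523/5000
4 2 8561/10000
f(0.5y,2y) = ((4899/5000)/(8561/10000) − 1)/(3/2) = 2474/25683 ≈ 9.6328%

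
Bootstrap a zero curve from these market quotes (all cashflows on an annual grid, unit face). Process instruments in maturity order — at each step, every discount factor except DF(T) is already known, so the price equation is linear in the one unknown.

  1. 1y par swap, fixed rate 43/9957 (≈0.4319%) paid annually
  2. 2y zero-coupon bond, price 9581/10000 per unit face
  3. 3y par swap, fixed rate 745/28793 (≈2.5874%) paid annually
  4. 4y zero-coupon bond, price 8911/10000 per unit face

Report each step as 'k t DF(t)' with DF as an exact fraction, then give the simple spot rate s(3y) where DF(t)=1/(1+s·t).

step 1 [1y] swap r/1=43/9957: DF=(1 − 43/9957·(0))/(1+43/9957) = 9957/10000 ≈ 0.995700
step 2 [2y] zero: DF = P = 9581/10000 ≈ 0.958100
step 3 [3y] swap r/1=745/28793: DF=(1 − 745/28793·(0.995700+0.958100))/(1+745/28793) = 1851/2000 ≈ 0.925500
step 4 [4y] zero: DF = P = 8911/10000 ≈ 0.891100

1 1 9957/10000
2 2 9581/10000
3 3 1851/2000
4 4 8911/10000
s(3y) = (1/(1851/2000) − 1)/(3) = 149/5553 ≈ 2.6832%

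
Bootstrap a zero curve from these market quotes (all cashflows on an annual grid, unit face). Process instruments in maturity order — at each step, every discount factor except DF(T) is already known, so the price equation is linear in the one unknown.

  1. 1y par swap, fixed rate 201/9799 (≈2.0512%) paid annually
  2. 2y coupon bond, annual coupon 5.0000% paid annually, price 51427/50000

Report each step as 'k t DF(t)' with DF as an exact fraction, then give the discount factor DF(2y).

step 1 [1y] swap r/1=201/9799: DF=(1 − 201/9799·(0))/(1+201/9799) = 9799/10000 ≈ 0.979900
step 2 [2y] bond c/1=1/20: DF=(51427/50000 − 1/20·(0.979900))/(1+1/20) = 9329/10000 ≈ 0.932900

1 1 9799/10000
2 2 9329/10000
DF(2y) = 9329/10000 ≈ 0.932900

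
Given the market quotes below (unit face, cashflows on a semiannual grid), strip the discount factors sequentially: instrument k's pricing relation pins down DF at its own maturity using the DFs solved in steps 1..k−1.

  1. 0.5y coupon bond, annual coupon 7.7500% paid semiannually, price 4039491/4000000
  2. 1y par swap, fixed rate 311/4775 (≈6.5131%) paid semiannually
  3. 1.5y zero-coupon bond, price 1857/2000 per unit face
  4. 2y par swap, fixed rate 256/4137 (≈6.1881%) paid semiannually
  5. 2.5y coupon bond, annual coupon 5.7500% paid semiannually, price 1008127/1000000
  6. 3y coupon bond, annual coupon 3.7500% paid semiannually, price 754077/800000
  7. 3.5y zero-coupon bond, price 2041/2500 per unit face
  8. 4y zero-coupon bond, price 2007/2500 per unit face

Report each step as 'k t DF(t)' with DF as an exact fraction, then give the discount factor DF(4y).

1 1/2 4861/5000
2 1 4689/5000
3 3/2 1857/2000
4 2 553/625
5 5/2 8759/10000
6 3 4203/5000
7 7/2 2041/2500
8 4 2007/2500
DF(4y) = 2007/2500 ≈ 0.802800

step 1 [0.5y] bond c/2=31/800: DF=(4039491/4000000 − 31/800·(0))/(1+31/800) = 4861/5000 ≈ 0.972200
step 2 [1y] swap r/2=311/9550: DF=(1 − 311/9550·(0.972200))/(1+311/9550) = 4689/5000 ≈ 0.937800
step 3 [1.5y] zero: DF = P = 1857/2000 ≈ 0.928500
step 4 [2y] swap r/2=128/4137: DF=(1 − 128/4137·(0.972200+0.937800+0.928500))/(1+128/4137) = 553/625 ≈ 0.884800
step 5 [2.5y] bond c/2=23/800: DF=(1008127/1000000 − 23/800·(0.972200+0.937800+0.928500+0.884800))/(1+23/800) = 8759/10000 ≈ 0.875900
step 6 [3y] bond c/2=3/160: DF=(754077/800000 − 3/160·(0.972200+0.937800+0.928500+0.884800+0.875900))/(1+3/160) = 4203/5000 ≈ 0.840600
step 7 [3.5y] zero: DF = P = 2041/2500 ≈ 0.816400
step 8 [4y] zero: DF = P = 2007/2500 ≈ 0.802800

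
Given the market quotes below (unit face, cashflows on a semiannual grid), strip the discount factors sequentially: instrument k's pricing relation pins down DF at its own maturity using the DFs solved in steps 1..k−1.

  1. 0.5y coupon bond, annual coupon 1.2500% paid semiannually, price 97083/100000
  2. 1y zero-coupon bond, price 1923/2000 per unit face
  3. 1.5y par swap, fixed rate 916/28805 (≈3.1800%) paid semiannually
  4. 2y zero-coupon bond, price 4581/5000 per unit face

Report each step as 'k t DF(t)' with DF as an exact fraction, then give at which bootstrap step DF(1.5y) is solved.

1 1/2 603/625
2 1 1923/2000
3 3/2 4771/5000
4 2 4581/5000
DF(1.5y) is solved at step 3

step 1 [0.5y] bond c/2=1/160: DF=(97083/100000 − 1/160·(0))/(1+1/160) = 603/625 ≈ 0.964800
step 2 [1y] zero: DF = P = 1923/2000 ≈ 0.961500
step 3 [1.5y] swap r/2=458/28805: DF=(1 − 458/28805·(0.964800+0.961500))/(1+458/28805) = 4771/5000 ≈ 0.954200
step 4 [2y] zero: DF = P = 4581/5000 ≈ 0.916200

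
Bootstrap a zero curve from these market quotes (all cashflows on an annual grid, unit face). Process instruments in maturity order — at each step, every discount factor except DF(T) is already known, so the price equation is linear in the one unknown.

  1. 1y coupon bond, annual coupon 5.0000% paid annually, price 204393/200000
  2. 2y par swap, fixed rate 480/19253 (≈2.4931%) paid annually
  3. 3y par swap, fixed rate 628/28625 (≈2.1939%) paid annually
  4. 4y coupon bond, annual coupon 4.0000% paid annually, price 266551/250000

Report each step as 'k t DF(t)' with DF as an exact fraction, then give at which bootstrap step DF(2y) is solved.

1 1 9733/10000
2 2 119/125
3 3 2343/2500
4 4 9151/10000
DF(2y) is solved at step 2

step 1 [1y] bond c/1=1/20: DF=(204393/200000 − 1/20·(0))/(1+1/20) = 9733/10000 ≈ 0.973300
step 2 [2y] swap r/1=480/19253: DF=(1 − 480/19253·(0.973300))/(1+480/19253) = 119/125 ≈ 0.952000
step 3 [3y] swap r/1=628/28625: DF=(1 − 628/28625·(0.973300+0.952000))/(1+628/28625) = 2343/2500 ≈ 0.937200
step 4 [4y] bond c/1=1/25: DF=(266551/250000 − 1/25·(0.973300+0.952000+0.937200))/(1+1/25) = 9151/10000 ≈ 0.915100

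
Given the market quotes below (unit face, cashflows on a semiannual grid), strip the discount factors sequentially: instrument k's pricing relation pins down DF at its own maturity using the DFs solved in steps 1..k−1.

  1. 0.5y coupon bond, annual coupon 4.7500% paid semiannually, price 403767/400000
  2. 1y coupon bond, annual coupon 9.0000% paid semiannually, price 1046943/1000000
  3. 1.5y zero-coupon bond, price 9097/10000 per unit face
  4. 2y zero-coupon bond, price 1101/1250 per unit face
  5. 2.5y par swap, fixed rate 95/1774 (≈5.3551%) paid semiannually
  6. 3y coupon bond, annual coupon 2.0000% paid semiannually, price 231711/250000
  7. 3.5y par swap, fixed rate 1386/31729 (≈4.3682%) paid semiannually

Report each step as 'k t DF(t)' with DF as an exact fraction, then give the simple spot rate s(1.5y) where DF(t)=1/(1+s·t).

step 1 [0.5y] bond c/2=19/800: DF=(403767/400000 − 19/800·(0))/(1+19/800) = 493/500 ≈ 0.986000
step 2 [1y] bond c/2=9/200: DF=(1046943/1000000 − 9/200·(0.986000))/(1+9/200) = 4797/5000 ≈ 0.959400
step 3 [1.5y] zero: DF = P = 9097/10000 ≈ 0.909700
step 4 [2y] zero: DF = P = 1101/1250 ≈ 0.880800
step 5 [2.5y] swap r/2=95/3548: DF=(1 − 95/3548·(0.986000+0.959400+0.909700+0.880800))/(1+95/3548) = 1753/2000 ≈ 0.876500
step 6 [3y] bond c/2=1/100: DF=(231711/250000 − 1/100·(0.986000+0.959400+0.909700+0.880800+0.876500))/(1+1/100) = 109/125 ≈ 0.872000
step 7 [3.5y] swap r/2=693/31729: DF=(1 − 693/31729·(0.986000+0.959400+0.909700+0.880800+0.876500+0.872000))/(1+693/31729) = 4307/5000 ≈ 0.861400

1 1/2 493/500
2 1 4797/5000
3 3/2 9097/10000
4 2 1101/1250
5 5/2 1753/2000
6 3 109/125
7 7/2 4307/5000
s(1.5y) = (1/(9097/10000) − 1)/(3/2) = 602/9097 ≈ 6.6176%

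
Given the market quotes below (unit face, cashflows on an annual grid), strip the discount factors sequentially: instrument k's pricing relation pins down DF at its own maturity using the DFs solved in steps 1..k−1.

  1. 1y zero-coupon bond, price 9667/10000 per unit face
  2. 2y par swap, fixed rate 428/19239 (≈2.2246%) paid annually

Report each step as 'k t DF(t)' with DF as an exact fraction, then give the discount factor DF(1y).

1 1 9667/10000
2 2 2393/2500
DF(1y) = 9667/10000 ≈ 0.966700

step 1 [1y] zero: DF = P = 9667/10000 ≈ 0.966700
step 2 [2y] swap r/1=428/19239: DF=(1 − 428/19239·(0.966700))/(1+428/19239) = 2393/2500 ≈ 0.957200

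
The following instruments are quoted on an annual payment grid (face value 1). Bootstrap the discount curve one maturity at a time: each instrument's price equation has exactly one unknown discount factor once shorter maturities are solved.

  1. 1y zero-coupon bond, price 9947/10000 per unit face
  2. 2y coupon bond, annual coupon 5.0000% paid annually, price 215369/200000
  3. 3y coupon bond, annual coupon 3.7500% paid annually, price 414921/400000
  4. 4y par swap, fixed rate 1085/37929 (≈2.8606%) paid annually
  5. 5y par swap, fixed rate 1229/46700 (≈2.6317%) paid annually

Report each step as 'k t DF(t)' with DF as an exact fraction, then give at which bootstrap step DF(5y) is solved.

step 1 [1y] zero: DF = P = 9947/10000 ≈ 0.994700
step 2 [2y] bond c/1=1/20: DF=(215369/200000 − 1/20·(0.994700))/(1+1/20) = 4891/5000 ≈ 0.978200
step 3 [3y] bond c/1=3/80: DF=(414921/400000 − 3/80·(0.994700+0.978200))/(1+3/80) = 1857/2000 ≈ 0.928500
step 4 [4y] swap r/1=1085/37929: DF=(1 − 1085/37929·(0.994700+0.978200+0.928500))/(1+1085/37929) = 1783/2000 ≈ 0.891500
step 5 [5y] swap r/1=1229/46700: DF=(1 − 1229/46700·(0.994700+0.978200+0.928500+0.891500))/(1+1229/46700) = 8771/10000 ≈ 0.877100

1 1 9947/10000
2 2 4891/5000
3 3 1857/2000
4 4 1783/2000
5 5 8771/10000
DF(5y) is solved at step 5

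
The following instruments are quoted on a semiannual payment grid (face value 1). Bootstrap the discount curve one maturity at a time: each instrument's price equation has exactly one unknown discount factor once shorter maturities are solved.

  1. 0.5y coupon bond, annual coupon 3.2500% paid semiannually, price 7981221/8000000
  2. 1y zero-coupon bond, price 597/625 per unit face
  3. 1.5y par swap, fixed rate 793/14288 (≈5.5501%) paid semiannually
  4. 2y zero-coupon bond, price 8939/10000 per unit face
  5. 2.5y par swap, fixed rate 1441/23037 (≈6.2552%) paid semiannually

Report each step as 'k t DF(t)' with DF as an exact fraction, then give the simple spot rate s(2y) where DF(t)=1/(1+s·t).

1 1/2 9817/10000
2 1 597/625
3 3/2 9207/10000
4 2 8939/10000
5 5/2 8559/10000
s(2y) = (1/(8939/10000) − 1)/(2) = 1061/17878 ≈ 5.9347%

step 1 [0.5y] bond c/2=13/800: DF=(7981221/8000000 − 13/800·(0))/(1+13/800) = 9817/10000 ≈ 0.981700
step 2 [1y] zero: DF = P = 597/625 ≈ 0.955200
step 3 [1.5y] swap r/2=793/28576: DF=(1 − 793/28576·(0.981700+0.955200))/(1+793/28576) = 9207/10000 ≈ 0.920700
step 4 [2y] zero: DF = P = 8939/10000 ≈ 0.893900
step 5 [2.5y] swap r/2=1441/46074: DF=(1 − 1441/46074·(0.981700+0.955200+0.920700+0.893900))/(1+1441/46074) = 8559/10000 ≈ 0.855900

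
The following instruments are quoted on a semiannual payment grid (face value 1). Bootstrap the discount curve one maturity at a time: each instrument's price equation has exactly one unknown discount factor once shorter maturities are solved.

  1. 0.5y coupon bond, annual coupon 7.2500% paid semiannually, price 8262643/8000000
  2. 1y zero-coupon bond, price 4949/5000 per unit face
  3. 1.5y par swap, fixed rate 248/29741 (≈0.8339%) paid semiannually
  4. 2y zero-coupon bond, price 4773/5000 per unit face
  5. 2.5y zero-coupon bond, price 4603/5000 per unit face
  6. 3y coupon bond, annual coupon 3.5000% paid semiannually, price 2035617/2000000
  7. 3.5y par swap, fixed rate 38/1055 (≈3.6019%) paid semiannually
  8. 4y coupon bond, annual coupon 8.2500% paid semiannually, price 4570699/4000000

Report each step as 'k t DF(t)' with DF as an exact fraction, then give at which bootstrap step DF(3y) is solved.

step 1 [0.5y] bond c/2=29/800: DF=(8262643/8000000 − 29/800·(0))/(1+29/800) = 9967/10000 ≈ 0.996700
step 2 [1y] zero: DF = P = 4949/5000 ≈ 0.989800
step 3 [1.5y] swap r/2=124/29741: DF=(1 − 124/29741·(0.996700+0.989800))/(1+124/29741) = 2469/2500 ≈ 0.987600
step 4 [2y] zero: DF = P = 4773/5000 ≈ 0.954600
step 5 [2.5y] zero: DF = P = 4603/5000 ≈ 0.920600
step 6 [3y] bond c/2=7/400: DF=(2035617/2000000 − 7/400·(0.996700+0.989800+0.987600+0.954600+0.920600))/(1+7/400) = 9169/10000 ≈ 0.916900
step 7 [3.5y] swap r/2=19/1055: DF=(1 − 19/1055·(0.996700+0.989800+0.987600+0.954600+0.920600+0.916900))/(1+19/1055) = 8803/10000 ≈ 0.880300
step 8 [4y] bond c/2=33/800: DF=(4570699/4000000 − 33/800·(0.996700+0.989800+0.987600+0.954600+0.920600+0.916900+0.880300))/(1+33/800) = 8341/10000 ≈ 0.834100

1 1/2 9967/10000
2 1 4949/5000
3 3/2 2469/2500
4 2 4773/5000
5 5/2 4603/5000
6 3 9169/10000
7 7/2 8803/10000
8 4 8341/10000
DF(3y) is solved at step 6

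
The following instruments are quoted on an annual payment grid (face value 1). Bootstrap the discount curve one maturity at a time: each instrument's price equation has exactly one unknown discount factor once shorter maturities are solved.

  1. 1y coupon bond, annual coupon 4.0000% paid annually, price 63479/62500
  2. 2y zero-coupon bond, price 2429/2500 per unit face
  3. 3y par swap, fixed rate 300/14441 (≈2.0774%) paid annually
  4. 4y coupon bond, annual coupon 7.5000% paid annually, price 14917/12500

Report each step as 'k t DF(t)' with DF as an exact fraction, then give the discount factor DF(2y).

1 1 4883/5000
2 2 2429/2500
3 3 47/50
4 4 4543/5000
DF(2y) = 2429/2500 ≈ 0.971600

step 1 [1y] bond c/1=1/25: DF=(63479/62500 − 1/25·(0))/(1+1/25) = 4883/5000 ≈ 0.976600
step 2 [2y] zero: DF = P = 2429/2500 ≈ 0.971600
step 3 [3y] swap r/1=300/14441: DF=(1 − 300/14441·(0.976600+0.971600))/(1+300/14441) = 47/50 ≈ 0.940000
step 4 [4y] bond c/1=3/40: DF=(14917/12500 − 3/40·(0.976600+0.971600+0.940000))/(1+3/40) = 4543/5000 ≈ 0.908600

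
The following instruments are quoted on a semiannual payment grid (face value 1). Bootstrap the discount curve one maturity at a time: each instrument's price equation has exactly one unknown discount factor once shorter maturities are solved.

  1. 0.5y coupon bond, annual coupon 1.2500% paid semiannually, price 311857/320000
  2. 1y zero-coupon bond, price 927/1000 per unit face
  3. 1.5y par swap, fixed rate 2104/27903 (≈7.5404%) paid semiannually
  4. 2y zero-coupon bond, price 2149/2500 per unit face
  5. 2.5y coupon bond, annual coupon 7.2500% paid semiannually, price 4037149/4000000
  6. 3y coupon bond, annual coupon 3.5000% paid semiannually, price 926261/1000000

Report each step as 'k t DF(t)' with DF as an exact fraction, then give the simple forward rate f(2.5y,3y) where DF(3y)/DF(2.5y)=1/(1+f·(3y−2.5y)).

1 1/2 1937/2000
2 1 927/1000
3 3/2 2237/2500
4 2 2149/2500
5 5/2 8463/10000
6 3 833/1000
f(2.5y,3y) = ((8463/10000)/(833/1000) − 1)/(1/2) = 19/595 ≈ 3.1933%

step 1 [0.5y] bond c/2=1/160: DF=(311857/320000 − 1/160·(0))/(1+1/160) = 1937/2000 ≈ 0.968500
step 2 [1y] zero: DF = P = 927/1000 ≈ 0.927000
step 3 [1.5y] swap r/2=1052/27903: DF=(1 − 1052/27903·(0.968500+0.927000))/(1+1052/27903) = 2237/2500 ≈ 0.894800
step 4 [2y] zero: DF = P = 2149/2500 ≈ 0.859600
step 5 [2.5y] bond c/2=29/800: DF=(4037149/4000000 − 29/800·(0.968500+0.927000+0.894800+0.859600))/(1+29/800) = 8463/10000 ≈ 0.846300
step 6 [3y] bond c/2=7/400: DF=(926261/1000000 − 7/400·(0.968500+0.927000+0.894800+0.859600+0.846300))/(1+7/400) = 833/1000 ≈ 0.833000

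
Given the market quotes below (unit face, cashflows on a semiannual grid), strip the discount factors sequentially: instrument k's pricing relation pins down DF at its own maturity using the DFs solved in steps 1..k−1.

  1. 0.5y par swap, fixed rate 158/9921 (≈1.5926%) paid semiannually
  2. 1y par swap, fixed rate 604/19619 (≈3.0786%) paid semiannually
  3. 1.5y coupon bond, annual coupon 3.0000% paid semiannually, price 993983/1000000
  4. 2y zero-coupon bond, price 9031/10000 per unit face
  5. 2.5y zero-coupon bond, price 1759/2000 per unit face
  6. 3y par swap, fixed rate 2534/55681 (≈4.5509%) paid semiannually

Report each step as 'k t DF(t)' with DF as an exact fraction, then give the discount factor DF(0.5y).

1 1/2 9921/10000
2 1 4849/5000
3 3/2 9503/10000
4 2 9031/10000
5 5/2 1759/2000
6 3 8733/10000
DF(0.5y) = 9921/10000 ≈ 0.992100

step 1 [0.5y] swap r/2=79/9921: DF=(1 − 79/9921·(0))/(1+79/9921) = 9921/10000 ≈ 0.992100
step 2 [1y] swap r/2=302/19619: DF=(1 − 302/19619·(0.992100))/(1+302/19619) = 4849/5000 ≈ 0.969800
step 3 [1.5y] bond c/2=3/200: DF=(993983/1000000 − 3/200·(0.992100+0.969800))/(1+3/200) = 9503/10000 ≈ 0.950300
step 4 [2y] zero: DF = P = 9031/10000 ≈ 0.903100
step 5 [2.5y] zero: DF = P = 1759/2000 ≈ 0.879500
step 6 [3y] swap r/2=1267/55681: DF=(1 − 1267/55681·(0.992100+0.969800+0.950300+0.903100+0.879500))/(1+1267/55681) = 8733/10000 ≈ 0.873300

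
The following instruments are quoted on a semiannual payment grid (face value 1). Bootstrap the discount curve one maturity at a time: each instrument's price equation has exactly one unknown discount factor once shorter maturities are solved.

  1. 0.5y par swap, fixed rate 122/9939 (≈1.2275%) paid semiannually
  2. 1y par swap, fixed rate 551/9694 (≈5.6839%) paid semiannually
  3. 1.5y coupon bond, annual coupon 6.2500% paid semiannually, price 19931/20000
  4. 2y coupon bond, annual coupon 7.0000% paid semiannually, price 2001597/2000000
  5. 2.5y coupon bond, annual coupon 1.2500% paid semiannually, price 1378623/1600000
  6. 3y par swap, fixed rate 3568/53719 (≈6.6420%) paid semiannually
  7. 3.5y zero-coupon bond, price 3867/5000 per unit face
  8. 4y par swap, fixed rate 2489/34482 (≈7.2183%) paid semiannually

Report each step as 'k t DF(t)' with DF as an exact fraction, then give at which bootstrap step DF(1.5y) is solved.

1 1/2 9939/10000
2 1 9449/10000
3 3/2 2269/2500
4 2 8707/10000
5 5/2 2083/2500
6 3 1027/1250
7 7/2 3867/5000
8 4 7511/10000
DF(1.5y) is solved at step 3

step 1 [0.5y] swap r/2=61/9939: DF=(1 − 61/9939·(0))/(1+61/9939) = 9939/10000 ≈ 0.993900
step 2 [1y] swap r/2=551/19388: DF=(1 − 551/19388·(0.993900))/(1+551/19388) = 9449/10000 ≈ 0.944900
step 3 [1.5y] bond c/2=1/32: DF=(19931/20000 − 1/32·(0.993900+0.944900))/(1+1/32) = 2269/2500 ≈ 0.907600
step 4 [2y] bond c/2=7/200: DF=(2001597/2000000 − 7/200·(0.993900+0.944900+0.907600))/(1+7/200) = 8707/10000 ≈ 0.870700
step 5 [2.5y] bond c/2=1/160: DF=(1378623/1600000 − 1/160·(0.993900+0.944900+0.907600+0.870700))/(1+1/160) = 2083/2500 ≈ 0.833200
step 6 [3y] swap r/2=1784/53719: DF=(1 − 1784/53719·(0.993900+0.944900+0.907600+0.870700+0.833200))/(1+1784/53719) = 1027/1250 ≈ 0.821600
step 7 [3.5y] zero: DF = P = 3867/5000 ≈ 0.773400
step 8 [4y] swap r/2=2489/68964: DF=(1 − 2489/68964·(0.993900+0.944900+0.907600+0.870700+0.833200+0.821600+0.773400))/(1+2489/68964) = 7511/10000 ≈ 0.751100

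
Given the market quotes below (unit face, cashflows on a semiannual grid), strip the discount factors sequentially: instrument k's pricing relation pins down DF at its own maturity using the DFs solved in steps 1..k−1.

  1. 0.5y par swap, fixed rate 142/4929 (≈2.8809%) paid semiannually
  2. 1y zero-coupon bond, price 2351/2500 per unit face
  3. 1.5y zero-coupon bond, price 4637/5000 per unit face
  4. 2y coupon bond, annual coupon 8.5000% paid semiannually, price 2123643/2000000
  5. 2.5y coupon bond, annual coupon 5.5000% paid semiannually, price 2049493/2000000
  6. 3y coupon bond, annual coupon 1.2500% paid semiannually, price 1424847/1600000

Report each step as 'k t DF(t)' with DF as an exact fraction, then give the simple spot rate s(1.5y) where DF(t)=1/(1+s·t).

step 1 [0.5y] swap r/2=71/4929: DF=(1 − 71/4929·(0))/(1+71/4929) = 4929/5000 ≈ 0.985800
step 2 [1y] zero: DF = P = 2351/2500 ≈ 0.940400
step 3 [1.5y] zero: DF = P = 4637/5000 ≈ 0.927400
step 4 [2y] bond c/2=17/400: DF=(2123643/2000000 − 17/400·(0.985800+0.940400+0.927400))/(1+17/400) = 4511/5000 ≈ 0.902200
step 5 [2.5y] bond c/2=11/400: DF=(2049493/2000000 − 11/400·(0.985800+0.940400+0.927400+0.902200))/(1+11/400) = 1121/1250 ≈ 0.896800
step 6 [3y] bond c/2=1/160: DF=(1424847/1600000 − 1/160·(0.985800+0.940400+0.927400+0.902200+0.896800))/(1+1/160) = 8561/10000 ≈ 0.856100

1 1/2 4929/5000
2 1 2351/2500
3 3/2 4637/5000
4 2 4511/5000
5 5/2 1121/1250
6 3 8561/10000
s(1.5y) = (1/(4637/5000) − 1)/(3/2) = 242/4637 ≈ 5.2189%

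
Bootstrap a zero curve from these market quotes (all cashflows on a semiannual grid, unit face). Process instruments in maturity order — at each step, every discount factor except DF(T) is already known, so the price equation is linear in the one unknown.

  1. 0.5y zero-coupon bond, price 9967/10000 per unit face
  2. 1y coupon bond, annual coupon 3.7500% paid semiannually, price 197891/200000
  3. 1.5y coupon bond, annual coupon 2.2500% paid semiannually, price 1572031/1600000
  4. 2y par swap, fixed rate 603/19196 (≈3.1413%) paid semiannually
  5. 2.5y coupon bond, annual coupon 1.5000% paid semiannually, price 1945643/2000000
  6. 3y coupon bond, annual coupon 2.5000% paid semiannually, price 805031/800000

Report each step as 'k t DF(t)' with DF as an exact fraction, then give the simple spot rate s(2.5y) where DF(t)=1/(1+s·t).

step 1 [0.5y] zero: DF = P = 9967/10000 ≈ 0.996700
step 2 [1y] bond c/2=3/160: DF=(197891/200000 − 3/160·(0.996700))/(1+3/160) = 9529/10000 ≈ 0.952900
step 3 [1.5y] bond c/2=9/800: DF=(1572031/1600000 − 9/800·(0.996700+0.952900))/(1+9/800) = 9499/10000 ≈ 0.949900
step 4 [2y] swap r/2=603/38392: DF=(1 − 603/38392·(0.996700+0.952900+0.949900))/(1+603/38392) = 9397/10000 ≈ 0.939700
step 5 [2.5y] bond c/2=3/400: DF=(1945643/2000000 − 3/400·(0.996700+0.952900+0.949900+0.939700))/(1+3/400) = 937/1000 ≈ 0.937000
step 6 [3y] bond c/2=1/80: DF=(805031/800000 − 1/80·(0.996700+0.952900+0.949900+0.939700+0.937000))/(1+1/80) = 9349/10000 ≈ 0.934900

1 1/2 9967/10000
2 1 9529/10000
3 3/2 9499/10000
4 2 9397/10000
5 5/2 937/1000
6 3 9349/10000
s(2.5y) = (1/(937/1000) − 1)/(5/2) = 126/4685 ≈ 2.6894%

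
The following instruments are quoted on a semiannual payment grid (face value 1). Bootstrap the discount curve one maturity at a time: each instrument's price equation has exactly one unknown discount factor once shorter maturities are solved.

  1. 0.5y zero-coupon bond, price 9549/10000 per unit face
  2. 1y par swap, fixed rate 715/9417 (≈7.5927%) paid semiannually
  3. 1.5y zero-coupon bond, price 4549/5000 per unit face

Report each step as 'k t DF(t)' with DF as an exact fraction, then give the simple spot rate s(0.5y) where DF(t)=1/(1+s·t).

1 1/2 9549/10000
2 1 1857/2000
3 3/2 4549/5000
s(0.5y) = (1/(9549/10000) − 1)/(1/2) = 902/9549 ≈ 9.4460%

step 1 [0.5y] zero: DF = P = 9549/10000 ≈ 0.954900
step 2 [1y] swap r/2=715/18834: DF=(1 − 715/18834·(0.954900))/(1+715/18834) = 1857/2000 ≈ 0.928500
step 3 [1.5y] zero: DF = P = 4549/5000 ≈ 0.909800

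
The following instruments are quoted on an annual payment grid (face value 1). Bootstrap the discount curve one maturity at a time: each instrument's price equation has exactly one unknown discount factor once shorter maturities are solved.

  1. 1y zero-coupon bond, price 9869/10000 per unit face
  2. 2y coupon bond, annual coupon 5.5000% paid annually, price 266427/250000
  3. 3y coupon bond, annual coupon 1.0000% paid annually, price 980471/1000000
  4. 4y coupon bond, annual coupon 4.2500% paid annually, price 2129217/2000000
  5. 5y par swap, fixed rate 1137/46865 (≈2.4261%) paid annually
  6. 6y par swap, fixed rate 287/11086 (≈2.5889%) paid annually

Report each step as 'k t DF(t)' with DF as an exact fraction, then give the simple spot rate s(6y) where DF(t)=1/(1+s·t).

1 1 9869/10000
2 2 9587/10000
3 3 1903/2000
4 4 9031/10000
5 5 8863/10000
6 6 1713/2000
s(6y) = (1/(1713/2000) − 1)/(6) = 287/10278 ≈ 2.7924%

step 1 [1y] zero: DF = P = 9869/10000 ≈ 0.986900
step 2 [2y] bond c/1=11/200: DF=(266427/250000 − 11/200·(0.986900))/(1+11/200) = 9587/10000 ≈ 0.958700
step 3 [3y] bond c/1=1/100: DF=(980471/1000000 − 1/100·(0.986900+0.958700))/(1+1/100) = 1903/2000 ≈ 0.951500
step 4 [4y] bond c/1=17/400: DF=(2129217/2000000 − 17/400·(0.986900+0.958700+0.951500))/(1+17/400) = 9031/10000 ≈ 0.903100
step 5 [5y] swap r/1=1137/46865: DF=(1 − 1137/46865·(0.986900+0.958700+0.951500+0.903100))/(1+1137/46865) = 8863/10000 ≈ 0.886300
step 6 [6y] swap r/1=287/11086: DF=(1 − 287/11086·(0.986900+0.958700+0.951500+0.903100+0.886300))/(1+287/11086) = 1713/2000 ≈ 0.856500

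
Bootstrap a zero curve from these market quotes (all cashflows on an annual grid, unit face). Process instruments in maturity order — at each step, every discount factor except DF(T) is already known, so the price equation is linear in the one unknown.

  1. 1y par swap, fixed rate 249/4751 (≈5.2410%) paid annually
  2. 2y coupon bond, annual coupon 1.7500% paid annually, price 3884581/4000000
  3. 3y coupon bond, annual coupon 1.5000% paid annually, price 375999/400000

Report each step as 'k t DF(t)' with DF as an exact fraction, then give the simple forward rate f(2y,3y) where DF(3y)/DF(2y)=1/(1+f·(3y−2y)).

1 1 4751/5000
2 2 9381/10000
3 3 4491/5000
f(2y,3y) = ((9381/10000)/(4491/5000) − 1)/(1) = 133/2994 ≈ 4.4422%

step 1 [1y] swap r/1=249/4751: DF=(1 − 249/4751·(0))/(1+249/4751) = 4751/5000 ≈ 0.950200
step 2 [2y] bond c/1=7/400: DF=(3884581/4000000 − 7/400·(0.950200))/(1+7/400) = 9381/10000 ≈ 0.938100
step 3 [3y] bond c/1=3/200: DF=(375999/400000 − 3/200·(0.950200+0.938100))/(1+3/200) = 4491/5000 ≈ 0.898200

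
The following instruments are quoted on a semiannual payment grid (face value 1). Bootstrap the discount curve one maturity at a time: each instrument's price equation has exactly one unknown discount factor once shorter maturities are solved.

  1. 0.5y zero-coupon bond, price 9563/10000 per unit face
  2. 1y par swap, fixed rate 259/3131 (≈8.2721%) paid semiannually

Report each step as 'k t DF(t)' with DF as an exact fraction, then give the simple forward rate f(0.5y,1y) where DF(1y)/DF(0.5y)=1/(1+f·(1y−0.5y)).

1 1/2 9563/10000
2 1 9223/10000
f(0.5y,1y) = ((9563/10000)/(9223/10000) − 1)/(1/2) = 680/9223 ≈ 7.3729%

step 1 [0.5y] zero: DF = P = 9563/10000 ≈ 0.956300
step 2 [1y] swap r/2=259/6262: DF=(1 − 259/6262·(0.956300))/(1+259/6262) = 9223/10000 ≈ 0.922300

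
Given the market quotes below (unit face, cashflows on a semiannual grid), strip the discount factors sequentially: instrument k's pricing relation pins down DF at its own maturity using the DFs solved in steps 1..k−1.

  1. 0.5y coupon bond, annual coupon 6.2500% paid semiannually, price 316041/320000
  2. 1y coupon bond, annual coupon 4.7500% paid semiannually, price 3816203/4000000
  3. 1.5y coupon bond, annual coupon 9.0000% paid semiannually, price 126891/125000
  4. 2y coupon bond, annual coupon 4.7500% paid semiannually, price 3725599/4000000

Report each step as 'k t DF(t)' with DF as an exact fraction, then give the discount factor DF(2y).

1 1/2 9577/10000
2 1 9097/10000
3 3/2 891/1000
4 2 4229/5000
DF(2y) = 4229/5000 ≈ 0.845800

step 1 [0.5y] bond c/2=1/32: DF=(316041/320000 − 1/32·(0))/(1+1/32) = 9577/10000 ≈ 0.957700
step 2 [1y] bond c/2=19/800: DF=(3816203/4000000 − 19/800·(0.957700))/(1+19/800) = 9097/10000 ≈ 0.909700
step 3 [1.5y] bond c/2=9/200: DF=(126891/125000 − 9/200·(0.957700+0.909700))/(1+9/200) = 891/1000 ≈ 0.891000
step 4 [2y] bond c/2=19/800: DF=(3725599/4000000 − 19/800·(0.957700+0.909700+0.891000))/(1+19/800) = 4229/5000 ≈ 0.845800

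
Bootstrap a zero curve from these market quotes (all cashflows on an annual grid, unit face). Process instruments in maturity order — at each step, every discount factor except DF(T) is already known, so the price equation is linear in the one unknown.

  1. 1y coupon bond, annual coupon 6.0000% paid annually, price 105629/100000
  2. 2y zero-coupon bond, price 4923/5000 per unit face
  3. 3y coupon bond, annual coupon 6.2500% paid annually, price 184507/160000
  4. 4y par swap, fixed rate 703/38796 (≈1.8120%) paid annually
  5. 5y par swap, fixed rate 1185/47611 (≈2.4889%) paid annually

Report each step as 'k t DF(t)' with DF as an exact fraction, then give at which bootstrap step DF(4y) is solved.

1 1 1993/2000
2 2 4923/5000
3 3 1211/1250
4 4 9297/10000
5 5 1763/2000
DF(4y) is solved at step 4

step 1 [1y] bond c/1=3/50: DF=(105629/100000 − 3/50·(0))/(1+3/50) = 1993/2000 ≈ 0.996500
step 2 [2y] zero: DF = P = 4923/5000 ≈ 0.984600
step 3 [3y] bond c/1=1/16: DF=(184507/160000 − 1/16·(0.996500+0.984600))/(1+1/16) = 1211/1250 ≈ 0.968800
step 4 [4y] swap r/1=703/38796: DF=(1 − 703/38796·(0.996500+0.984600+0.968800))/(1+703/38796) = 9297/10000 ≈ 0.929700
step 5 [5y] swap r/1=1185/47611: DF=(1 − 1185/47611·(0.996500+0.984600+0.968800+0.929700))/(1+1185/47611) = 1763/2000 ≈ 0.881500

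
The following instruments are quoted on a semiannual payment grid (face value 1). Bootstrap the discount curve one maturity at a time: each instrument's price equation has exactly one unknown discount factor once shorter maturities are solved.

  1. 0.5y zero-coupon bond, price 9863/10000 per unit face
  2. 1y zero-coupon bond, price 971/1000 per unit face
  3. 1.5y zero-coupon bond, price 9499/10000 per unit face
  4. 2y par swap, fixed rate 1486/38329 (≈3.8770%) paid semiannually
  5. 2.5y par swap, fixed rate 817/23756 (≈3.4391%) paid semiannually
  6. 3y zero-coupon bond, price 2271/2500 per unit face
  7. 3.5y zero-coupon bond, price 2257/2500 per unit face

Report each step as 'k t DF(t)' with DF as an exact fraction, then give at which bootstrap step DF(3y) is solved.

step 1 [0.5y] zero: DF = P = 9863/10000 ≈ 0.986300
step 2 [1y] zero: DF = P = 971/1000 ≈ 0.971000
step 3 [1.5y] zero: DF = P = 9499/10000 ≈ 0.949900
step 4 [2y] swap r/2=743/38329: DF=(1 − 743/38329·(0.986300+0.971000+0.949900))/(1+743/38329) = 9257/10000 ≈ 0.925700
step 5 [2.5y] swap r/2=817/47512: DF=(1 − 817/47512·(0.986300+0.971000+0.949900+0.925700))/(1+817/47512) = 9183/10000 ≈ 0.918300
step 6 [3y] zero: DF = P = 2271/2500 ≈ 0.908400
step 7 [3.5y] zero: DF = P = 2257/2500 ≈ 0.902800

1 1/2 9863/10000
2 1 971/1000
3 3/2 9499/10000
4 2 9257/10000
5 5/2 9183/10000
6 3 2271/2500
7 7/2 2257/2500
DF(3y) is solved at step 6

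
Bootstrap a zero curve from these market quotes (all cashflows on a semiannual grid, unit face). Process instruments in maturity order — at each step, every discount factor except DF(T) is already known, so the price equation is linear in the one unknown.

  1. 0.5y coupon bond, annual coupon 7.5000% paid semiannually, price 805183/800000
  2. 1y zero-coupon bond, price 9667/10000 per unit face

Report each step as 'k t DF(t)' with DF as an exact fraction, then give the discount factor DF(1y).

step 1 [0.5y] bond c/2=3/80: DF=(805183/800000 − 3/80·(0))/(1+3/80) = 9701/10000 ≈ 0.970100
step 2 [1y] zero: DF = P = 9667/10000 ≈ 0.966700

1 1/2 9701/10000
2 1 9667/10000
DF(1y) = 9667/10000 ≈ 0.966700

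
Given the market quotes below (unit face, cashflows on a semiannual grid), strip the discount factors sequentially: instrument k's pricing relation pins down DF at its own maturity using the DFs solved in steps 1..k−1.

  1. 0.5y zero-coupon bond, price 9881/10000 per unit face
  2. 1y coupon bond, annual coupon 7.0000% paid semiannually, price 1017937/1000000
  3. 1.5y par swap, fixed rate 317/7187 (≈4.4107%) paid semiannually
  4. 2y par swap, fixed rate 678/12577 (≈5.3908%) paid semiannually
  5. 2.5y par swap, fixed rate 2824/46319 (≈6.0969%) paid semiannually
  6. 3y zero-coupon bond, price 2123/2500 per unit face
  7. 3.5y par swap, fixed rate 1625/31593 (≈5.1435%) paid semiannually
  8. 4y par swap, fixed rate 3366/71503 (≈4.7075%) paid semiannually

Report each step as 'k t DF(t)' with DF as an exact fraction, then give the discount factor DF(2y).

step 1 [0.5y] zero: DF = P = 9881/10000 ≈ 0.988100
step 2 [1y] bond c/2=7/200: DF=(1017937/1000000 − 7/200·(0.988100))/(1+7/200) = 9501/10000 ≈ 0.950100
step 3 [1.5y] swap r/2=317/14374: DF=(1 − 317/14374·(0.988100+0.950100))/(1+317/14374) = 4683/5000 ≈ 0.936600
step 4 [2y] swap r/2=339/12577: DF=(1 − 339/12577·(0.988100+0.950100+0.936600))/(1+339/12577) = 8983/10000 ≈ 0.898300
step 5 [2.5y] swap r/2=1412/46319: DF=(1 − 1412/46319·(0.988100+0.950100+0.936600+0.898300))/(1+1412/46319) = 2147/2500 ≈ 0.858800
step 6 [3y] zero: DF = P = 2123/2500 ≈ 0.849200
step 7 [3.5y] swap r/2=1625/63186: DF=(1 − 1625/63186·(0.988100+0.950100+0.936600+0.898300+0.858800+0.849200))/(1+1625/63186) = 67/80 ≈ 0.837500
step 8 [4y] swap r/2=1683/71503: DF=(1 − 1683/71503·(0.988100+0.950100+0.936600+0.898300+0.858800+0.849200+0.837500))/(1+1683/71503) = 8317/10000 ≈ 0.831700

1 1/2 9881/10000
2 1 9501/10000
3 3/2 4683/5000
4 2 8983/10000
5 5/2 2147/2500
6 3 2123/2500
7 7/2 67/80
8 4 8317/10000
DF(2y) = 8983/10000 ≈ 0.898300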